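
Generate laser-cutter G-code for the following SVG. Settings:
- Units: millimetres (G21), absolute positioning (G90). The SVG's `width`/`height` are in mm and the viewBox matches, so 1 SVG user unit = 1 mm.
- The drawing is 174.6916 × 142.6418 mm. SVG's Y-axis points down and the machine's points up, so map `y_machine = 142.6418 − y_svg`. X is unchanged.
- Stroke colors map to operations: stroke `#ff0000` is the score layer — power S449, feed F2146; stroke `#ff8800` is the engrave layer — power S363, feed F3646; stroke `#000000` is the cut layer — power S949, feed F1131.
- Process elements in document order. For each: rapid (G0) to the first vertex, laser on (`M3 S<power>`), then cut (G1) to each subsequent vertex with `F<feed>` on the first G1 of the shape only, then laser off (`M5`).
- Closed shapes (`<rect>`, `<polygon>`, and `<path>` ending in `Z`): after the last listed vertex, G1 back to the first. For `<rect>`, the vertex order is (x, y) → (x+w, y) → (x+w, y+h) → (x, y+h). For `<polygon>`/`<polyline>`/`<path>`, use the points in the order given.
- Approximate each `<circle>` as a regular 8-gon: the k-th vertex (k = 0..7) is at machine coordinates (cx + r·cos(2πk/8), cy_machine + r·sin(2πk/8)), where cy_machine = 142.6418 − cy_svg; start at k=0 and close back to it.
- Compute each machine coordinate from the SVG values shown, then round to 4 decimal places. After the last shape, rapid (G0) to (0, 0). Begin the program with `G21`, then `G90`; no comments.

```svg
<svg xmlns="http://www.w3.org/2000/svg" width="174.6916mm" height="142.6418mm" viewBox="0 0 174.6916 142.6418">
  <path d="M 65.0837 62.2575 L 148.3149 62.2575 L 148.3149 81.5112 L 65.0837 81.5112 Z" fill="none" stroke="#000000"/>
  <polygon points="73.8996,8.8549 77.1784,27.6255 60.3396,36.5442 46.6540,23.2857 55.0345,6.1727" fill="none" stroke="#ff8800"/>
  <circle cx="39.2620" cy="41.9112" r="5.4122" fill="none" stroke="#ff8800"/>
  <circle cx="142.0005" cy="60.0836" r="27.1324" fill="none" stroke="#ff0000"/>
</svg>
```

1 u = 1 mm; y_m = 142.6418 − y.

[1] `<path>` rectangle, #000000→cut S949 F1131: (65.0837,80.3843) → (148.3149,80.3843) → (148.3149,61.1306) → (65.0837,61.1306) → (65.0837,80.3843) (closed)

[2] `<polygon>` regular polygon, #ff8800→engrave S363 F3646: (73.8996,133.7869) → (77.1784,115.0163) → (60.3396,106.0976) → (46.6540,119.3561) → (55.0345,136.4691) → (73.8996,133.7869) (closed)

[3] `<circle>` circle, #ff8800→engrave S363 F3646: (44.6742,100.7306) → (43.0890,104.5576) → (39.2620,106.1428) → (35.4350,104.5576) → (33.8498,100.7306) → (35.4350,96.9036) → (39.2620,95.3184) → (43.0890,96.9036) → (44.6742,100.7306) (closed)

[4] `<circle>` circle, #ff0000→score S449 F2146: (169.1329,82.5582) → (161.1860,101.7437) → (142.0005,109.6906) → (122.8150,101.7437) → (114.8681,82.5582) → (122.8150,63.3727) → (142.0005,55.4258) → (161.1860,63.3727) → (169.1329,82.5582) (closed)

G21
G90
G0 X65.0837 Y80.3843
M3 S949
G1 X148.3149 Y80.3843 F1131
G1 X148.3149 Y61.1306
G1 X65.0837 Y61.1306
G1 X65.0837 Y80.3843
M5
G0 X73.8996 Y133.7869
M3 S363
G1 X77.1784 Y115.0163 F3646
G1 X60.3396 Y106.0976
G1 X46.6540 Y119.3561
G1 X55.0345 Y136.4691
G1 X73.8996 Y133.7869
M5
G0 X44.6742 Y100.7306
M3 S363
G1 X43.0890 Y104.5576 F3646
G1 X39.2620 Y106.1428
G1 X35.4350 Y104.5576
G1 X33.8498 Y100.7306
G1 X35.4350 Y96.9036
G1 X39.2620 Y95.3184
G1 X43.0890 Y96.9036
G1 X44.6742 Y100.7306
M5
G0 X169.1329 Y82.5582
M3 S449
G1 X161.1860 Y101.7437 F2146
G1 X142.0005 Y109.6906
G1 X122.8150 Y101.7437
G1 X114.8681 Y82.5582
G1 X122.8150 Y63.3727
G1 X142.0005 Y55.4258
G1 X161.1860 Y63.3727
G1 X169.1329 Y82.5582
M5
G0 X0.0000 Y0.0000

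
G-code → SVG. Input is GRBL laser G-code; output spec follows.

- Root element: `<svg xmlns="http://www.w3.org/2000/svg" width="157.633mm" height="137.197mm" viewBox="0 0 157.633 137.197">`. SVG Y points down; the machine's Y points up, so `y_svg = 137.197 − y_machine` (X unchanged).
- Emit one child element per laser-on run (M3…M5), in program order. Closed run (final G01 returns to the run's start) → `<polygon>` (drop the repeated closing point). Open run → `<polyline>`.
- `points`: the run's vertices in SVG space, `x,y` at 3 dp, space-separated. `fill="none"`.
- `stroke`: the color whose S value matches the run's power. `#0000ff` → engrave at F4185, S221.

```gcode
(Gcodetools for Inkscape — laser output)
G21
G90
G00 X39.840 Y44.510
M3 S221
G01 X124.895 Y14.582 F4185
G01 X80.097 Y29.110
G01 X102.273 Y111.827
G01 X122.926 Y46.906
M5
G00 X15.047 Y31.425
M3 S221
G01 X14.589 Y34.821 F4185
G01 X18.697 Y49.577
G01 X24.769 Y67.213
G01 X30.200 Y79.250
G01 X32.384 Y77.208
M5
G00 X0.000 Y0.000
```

Each laser-on run becomes one SVG element. Flip Y back into SVG space with y_svg = 137.197 − y_machine. Every run uses S221, so all elements get stroke `#0000ff` (engrave).

Run 1: The run is open, so emit a `<polyline>` with points (Y-flipped): 39.840,92.687 124.895,122.615 80.097,108.087 102.273,25.370 122.926,90.291.

Run 2: The run is open, so emit a `<polyline>` with points (Y-flipped): 15.047,105.772 14.589,102.376 18.697,87.620 24.769,69.984 30.200,57.947 32.384,59.989.

<svg xmlns="http://www.w3.org/2000/svg" width="157.633mm" height="137.197mm" viewBox="0 0 157.633 137.197">
  <polyline points="39.840,92.687 124.895,122.615 80.097,108.087 102.273,25.370 122.926,90.291" fill="none" stroke="#0000ff"/>
  <polyline points="15.047,105.772 14.589,102.376 18.697,87.620 24.769,69.984 30.200,57.947 32.384,59.989" fill="none" stroke="#0000ff"/>
</svg>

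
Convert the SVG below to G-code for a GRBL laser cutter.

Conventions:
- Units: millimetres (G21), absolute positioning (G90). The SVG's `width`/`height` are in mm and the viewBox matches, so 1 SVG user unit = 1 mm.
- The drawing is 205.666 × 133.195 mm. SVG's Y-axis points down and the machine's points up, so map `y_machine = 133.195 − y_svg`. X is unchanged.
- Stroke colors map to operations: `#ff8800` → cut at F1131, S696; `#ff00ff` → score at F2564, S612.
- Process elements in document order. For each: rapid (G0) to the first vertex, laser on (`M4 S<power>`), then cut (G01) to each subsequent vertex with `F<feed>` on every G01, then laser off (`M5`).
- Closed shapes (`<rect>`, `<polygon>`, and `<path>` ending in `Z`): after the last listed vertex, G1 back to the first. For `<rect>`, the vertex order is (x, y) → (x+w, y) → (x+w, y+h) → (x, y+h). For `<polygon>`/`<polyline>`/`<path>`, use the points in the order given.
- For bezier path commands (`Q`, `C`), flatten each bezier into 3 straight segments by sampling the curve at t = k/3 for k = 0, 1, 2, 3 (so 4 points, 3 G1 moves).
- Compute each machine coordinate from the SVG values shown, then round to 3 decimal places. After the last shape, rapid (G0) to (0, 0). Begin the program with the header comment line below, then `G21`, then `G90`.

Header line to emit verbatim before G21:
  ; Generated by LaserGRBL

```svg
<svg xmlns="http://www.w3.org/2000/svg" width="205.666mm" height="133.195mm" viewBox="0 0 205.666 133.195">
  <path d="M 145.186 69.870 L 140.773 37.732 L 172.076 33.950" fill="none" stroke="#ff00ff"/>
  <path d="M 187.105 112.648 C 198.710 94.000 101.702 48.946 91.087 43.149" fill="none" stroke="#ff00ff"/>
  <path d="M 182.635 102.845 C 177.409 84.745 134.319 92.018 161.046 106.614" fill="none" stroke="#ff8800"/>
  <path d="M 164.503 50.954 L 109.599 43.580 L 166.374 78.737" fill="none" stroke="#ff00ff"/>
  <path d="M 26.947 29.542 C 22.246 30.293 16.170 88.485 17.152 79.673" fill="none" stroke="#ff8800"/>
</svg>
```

Since the viewBox matches the mm dimensions, user units are millimetres directly. The only transform is the Y-flip y_m = 133.195 − y_svg.

Shape 1 is a open polyline drawn with `<path>`. Its stroke #ff00ff means score at S612, F2564. After flipping Y the toolpath is (145.186,63.325) → (140.773,95.463) → (172.076,99.245).

Shape 2 is a cubic bezier drawn with `<path>`. Its stroke #ff00ff means score at S612, F2564. After flipping Y the toolpath is (187.105,20.547) → (169.728,45.565) → (123.277,73.595) → (91.087,90.046).

Shape 3 is a cubic bezier drawn with `<path>`. Its stroke #ff8800 means cut at S696, F1131. After flipping Y the toolpath is (182.635,30.350) → (168.776,40.661) → (153.603,38.067) → (161.046,26.581).

Shape 4 is a open polyline drawn with `<path>`. Its stroke #ff00ff means score at S612, F2564. After flipping Y the toolpath is (164.503,82.241) → (109.599,89.615) → (166.374,54.458).

Shape 5 is a cubic bezier drawn with `<path>`. Its stroke #ff8800 means cut at S696, F1131. After flipping Y the toolpath is (26.947,103.653) → (22.100,88.364) → (18.210,62.436) → (17.152,53.522).

; Generated by LaserGRBL
G21
G90
G0 X145.186 Y63.325
M4 S612
G01 X140.773 Y95.463 F2564
G01 X172.076 Y99.245 F2564
M5
G0 X187.105 Y20.547
M4 S612
G01 X169.728 Y45.565 F2564
G01 X123.277 Y73.595 F2564
G01 X91.087 Y90.046 F2564
M5
G0 X182.635 Y30.350
M4 S696
G01 X168.776 Y40.661 F1131
G01 X153.603 Y38.067 F1131
G01 X161.046 Y26.581 F1131
M5
G0 X164.503 Y82.241
M4 S612
G01 X109.599 Y89.615 F2564
G01 X166.374 Y54.458 F2564
M5
G0 X26.947 Y103.653
M4 S696
G01 X22.100 Y88.364 F1131
G01 X18.210 Y62.436 F1131
G01 X17.152 Y53.522 F1131
M5
G0 X0.000 Y0.000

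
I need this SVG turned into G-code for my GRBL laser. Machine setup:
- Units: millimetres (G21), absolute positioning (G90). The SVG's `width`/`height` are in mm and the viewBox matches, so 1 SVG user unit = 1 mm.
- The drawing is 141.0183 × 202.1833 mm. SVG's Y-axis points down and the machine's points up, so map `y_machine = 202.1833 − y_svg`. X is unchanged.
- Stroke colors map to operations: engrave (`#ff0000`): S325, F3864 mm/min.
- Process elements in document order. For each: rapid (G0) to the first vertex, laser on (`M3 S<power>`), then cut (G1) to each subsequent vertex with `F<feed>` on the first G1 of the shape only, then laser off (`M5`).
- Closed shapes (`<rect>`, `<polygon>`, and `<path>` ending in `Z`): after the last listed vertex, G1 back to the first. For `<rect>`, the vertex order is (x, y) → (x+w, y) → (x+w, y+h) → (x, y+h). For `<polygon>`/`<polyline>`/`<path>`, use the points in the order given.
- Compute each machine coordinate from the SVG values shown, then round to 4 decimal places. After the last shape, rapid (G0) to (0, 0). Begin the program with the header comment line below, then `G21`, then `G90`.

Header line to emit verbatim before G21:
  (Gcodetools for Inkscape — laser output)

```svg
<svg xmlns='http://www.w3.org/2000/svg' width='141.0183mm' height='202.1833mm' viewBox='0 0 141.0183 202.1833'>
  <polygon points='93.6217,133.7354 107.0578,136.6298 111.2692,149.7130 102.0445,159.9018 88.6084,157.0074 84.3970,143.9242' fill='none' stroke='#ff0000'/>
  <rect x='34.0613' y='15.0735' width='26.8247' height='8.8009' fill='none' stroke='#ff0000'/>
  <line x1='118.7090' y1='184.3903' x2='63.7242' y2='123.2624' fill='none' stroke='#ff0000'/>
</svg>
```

(Gcodetools for Inkscape — laser output)
G21
G90
G0 X93.6217 Y68.4479
M3 S325
G1 X107.0578 Y65.5535 F3864
G1 X111.2692 Y52.4703
G1 X102.0445 Y42.2815
G1 X88.6084 Y45.1759
G1 X84.3970 Y58.2591
G1 X93.6217 Y68.4479
M5
G0 X34.0613 Y187.1098
M3 S325
G1 X60.8860 Y187.1098 F3864
G1 X60.8860 Y178.3089
G1 X34.0613 Y178.3089
G1 X34.0613 Y187.1098
M5
G0 X118.7090 Y17.7930
M3 S325
G1 X63.7242 Y78.9209 F3864
M5
G0 X0.0000 Y0.0000

1 u = 1 mm; y_m = 202.1833 − y.

[1] `<polygon>` regular polygon, #ff0000→engrave S325 F3864: (93.6217,68.4479) → (107.0578,65.5535) → (111.2692,52.4703) → (102.0445,42.2815) → (88.6084,45.1759) → (84.3970,58.2591) → (93.6217,68.4479) (closed)

[2] `<rect>` rectangle, #ff0000→engrave S325 F3864: (34.0613,187.1098) → (60.8860,187.1098) → (60.8860,178.3089) → (34.0613,178.3089) → (34.0613,187.1098) (closed)

[3] `<line>` line segment, #ff0000→engrave S325 F3864: (118.7090,17.7930) → (63.7242,78.9209)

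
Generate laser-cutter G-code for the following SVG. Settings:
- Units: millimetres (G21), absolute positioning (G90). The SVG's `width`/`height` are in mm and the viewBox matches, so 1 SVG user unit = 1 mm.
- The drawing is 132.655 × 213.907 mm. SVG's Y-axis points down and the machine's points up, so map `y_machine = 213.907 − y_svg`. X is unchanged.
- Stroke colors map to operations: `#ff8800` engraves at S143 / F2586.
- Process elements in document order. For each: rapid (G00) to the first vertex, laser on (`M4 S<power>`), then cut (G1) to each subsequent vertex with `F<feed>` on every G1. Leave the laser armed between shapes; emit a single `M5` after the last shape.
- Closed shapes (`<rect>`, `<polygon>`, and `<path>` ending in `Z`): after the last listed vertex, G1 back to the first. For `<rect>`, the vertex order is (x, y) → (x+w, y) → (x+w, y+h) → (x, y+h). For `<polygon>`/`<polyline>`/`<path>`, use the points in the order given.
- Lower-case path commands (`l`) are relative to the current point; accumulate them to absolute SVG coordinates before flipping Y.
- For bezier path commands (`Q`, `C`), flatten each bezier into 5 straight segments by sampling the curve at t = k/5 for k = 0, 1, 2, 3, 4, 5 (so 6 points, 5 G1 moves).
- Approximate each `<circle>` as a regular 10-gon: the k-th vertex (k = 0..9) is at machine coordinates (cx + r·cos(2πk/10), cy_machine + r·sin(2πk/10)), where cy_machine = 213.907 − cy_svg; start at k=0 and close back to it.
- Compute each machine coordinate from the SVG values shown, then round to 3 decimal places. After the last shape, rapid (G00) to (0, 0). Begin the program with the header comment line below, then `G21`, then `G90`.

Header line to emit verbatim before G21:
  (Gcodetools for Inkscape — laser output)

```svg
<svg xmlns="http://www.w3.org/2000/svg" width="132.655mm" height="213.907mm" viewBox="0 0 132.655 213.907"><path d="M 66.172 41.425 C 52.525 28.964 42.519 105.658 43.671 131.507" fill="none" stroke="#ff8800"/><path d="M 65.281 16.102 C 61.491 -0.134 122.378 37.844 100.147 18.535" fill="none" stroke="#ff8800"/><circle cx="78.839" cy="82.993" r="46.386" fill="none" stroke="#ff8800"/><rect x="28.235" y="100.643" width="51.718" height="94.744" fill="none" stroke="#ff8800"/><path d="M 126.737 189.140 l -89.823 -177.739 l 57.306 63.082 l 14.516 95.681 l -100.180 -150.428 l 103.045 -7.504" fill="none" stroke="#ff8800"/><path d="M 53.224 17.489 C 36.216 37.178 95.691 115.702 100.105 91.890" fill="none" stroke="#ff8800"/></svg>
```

1 u = 1 mm; y_m = 213.907 − y.

[1] `<path>` cubic bezier, #ff8800→engrave S143 F2586: (66.172,172.482) → (58.481,170.380) → (52.024,153.601) → (47.163,128.864) → (44.259,102.891) → (43.671,82.400)

[2] `<path>` cubic bezier, #ff8800→engrave S143 F2586: (65.281,197.805) → (69.586,201.933) → (82.319,198.402) → (96.386,192.563) → (104.694,189.769) → (100.147,195.372)

[3] `<circle>` circle, #ff8800→engrave S143 F2586: (125.225,130.914) → (116.366,158.179) → (93.173,175.030) → (64.505,175.030) → (41.312,158.179) → (32.453,130.914) → (41.312,103.649) → (64.505,86.798) → (93.173,86.798) → (116.366,103.649) → (125.225,130.914) (closed)

[4] `<rect>` rectangle, #ff8800→engrave S143 F2586: (28.235,113.264) → (79.953,113.264) → (79.953,18.520) → (28.235,18.520) → (28.235,113.264) (closed)

[5] `<path>` open polyline, #ff8800→engrave S143 F2586: (126.737,24.767) → (36.914,202.506) → (94.220,139.424) → (108.736,43.743) → (8.556,194.171) → (111.601,201.675)

[6] `<path>` cubic bezier, #ff8800→engrave S143 F2586: (53.224,196.418) → (51.145,178.834) → (61.107,154.865) → (76.798,132.249) → (91.902,118.721) → (100.105,122.017)

(Gcodetools for Inkscape — laser output)
G21
G90
G00 X66.172 Y172.482
M4 S143
G1 X58.481 Y170.380 F2586
G1 X52.024 Y153.601 F2586
G1 X47.163 Y128.864 F2586
G1 X44.259 Y102.891 F2586
G1 X43.671 Y82.400 F2586
G00 X65.281 Y197.805
M4 S143
G1 X69.586 Y201.933 F2586
G1 X82.319 Y198.402 F2586
G1 X96.386 Y192.563 F2586
G1 X104.694 Y189.769 F2586
G1 X100.147 Y195.372 F2586
G00 X125.225 Y130.914
M4 S143
G1 X116.366 Y158.179 F2586
G1 X93.173 Y175.030 F2586
G1 X64.505 Y175.030 F2586
G1 X41.312 Y158.179 F2586
G1 X32.453 Y130.914 F2586
G1 X41.312 Y103.649 F2586
G1 X64.505 Y86.798 F2586
G1 X93.173 Y86.798 F2586
G1 X116.366 Y103.649 F2586
G1 X125.225 Y130.914 F2586
G00 X28.235 Y113.264
M4 S143
G1 X79.953 Y113.264 F2586
G1 X79.953 Y18.520 F2586
G1 X28.235 Y18.520 F2586
G1 X28.235 Y113.264 F2586
G00 X126.737 Y24.767
M4 S143
G1 X36.914 Y202.506 F2586
G1 X94.220 Y139.424 F2586
G1 X108.736 Y43.743 F2586
G1 X8.556 Y194.171 F2586
G1 X111.601 Y201.675 F2586
G00 X53.224 Y196.418
M4 S143
G1 X51.145 Y178.834 F2586
G1 X61.107 Y154.865 F2586
G1 X76.798 Y132.249 F2586
G1 X91.902 Y118.721 F2586
G1 X100.105 Y122.017 F2586
M5
G00 X0.000 Y0.000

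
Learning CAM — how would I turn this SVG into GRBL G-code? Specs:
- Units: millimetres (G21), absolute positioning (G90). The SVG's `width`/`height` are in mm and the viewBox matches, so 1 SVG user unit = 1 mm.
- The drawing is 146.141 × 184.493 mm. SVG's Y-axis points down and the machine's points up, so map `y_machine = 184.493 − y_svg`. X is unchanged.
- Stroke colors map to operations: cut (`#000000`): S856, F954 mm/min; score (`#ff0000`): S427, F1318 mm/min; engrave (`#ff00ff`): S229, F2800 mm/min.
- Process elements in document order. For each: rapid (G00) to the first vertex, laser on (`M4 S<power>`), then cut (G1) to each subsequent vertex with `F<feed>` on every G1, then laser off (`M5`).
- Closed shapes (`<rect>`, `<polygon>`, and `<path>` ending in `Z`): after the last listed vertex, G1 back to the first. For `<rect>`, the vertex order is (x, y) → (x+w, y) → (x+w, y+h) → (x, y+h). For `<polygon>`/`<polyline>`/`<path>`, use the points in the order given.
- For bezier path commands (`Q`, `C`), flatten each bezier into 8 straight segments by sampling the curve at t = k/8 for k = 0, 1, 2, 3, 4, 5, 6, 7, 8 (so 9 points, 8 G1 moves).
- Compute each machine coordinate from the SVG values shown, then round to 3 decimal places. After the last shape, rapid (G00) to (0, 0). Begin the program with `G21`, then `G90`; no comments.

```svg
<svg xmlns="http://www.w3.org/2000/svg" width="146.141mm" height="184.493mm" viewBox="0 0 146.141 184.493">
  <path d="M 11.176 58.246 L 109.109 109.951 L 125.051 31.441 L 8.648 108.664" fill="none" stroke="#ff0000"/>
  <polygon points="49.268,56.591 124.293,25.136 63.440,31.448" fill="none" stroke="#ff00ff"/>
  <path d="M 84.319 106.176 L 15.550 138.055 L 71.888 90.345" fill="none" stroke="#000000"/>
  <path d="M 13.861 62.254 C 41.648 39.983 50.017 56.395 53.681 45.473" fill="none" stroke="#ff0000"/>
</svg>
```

Since the viewBox matches the mm dimensions, user units are millimetres directly. The only transform is the Y-flip y_m = 184.493 − y_svg.

Shape 1 is a open polyline drawn with `<path>`. Its stroke #ff0000 means score at S427, F1318. After flipping Y the toolpath is (11.176,126.247) → (109.109,74.542) → (125.051,153.052) → (8.648,75.829).

Shape 2 is a closed polygon drawn with `<polygon>`. Its stroke #ff00ff means engrave at S229, F2800. After flipping Y the toolpath is (49.268,127.902) → (124.293,159.357) → (63.440,153.045) → (49.268,127.902), returning to the start.

Shape 3 is a open polyline drawn with `<path>`. Its stroke #000000 means cut at S856, F954. After flipping Y the toolpath is (84.319,78.317) → (15.550,46.438) → (71.888,94.148).

Shape 4 is a cubic bezier drawn with `<path>`. Its stroke #ff0000 means score at S427, F1318. After flipping Y the toolpath is (13.861,122.239) → (23.400,128.906) → (31.290,132.721) → (37.705,134.456) → (42.817,134.885) → (46.798,134.783) → (49.821,134.922) → (52.058,136.077) → (53.681,139.020).

G21
G90
G00 X11.176 Y126.247
M4 S427
G1 X109.109 Y74.542 F1318
G1 X125.051 Y153.052 F1318
G1 X8.648 Y75.829 F1318
M5
G00 X49.268 Y127.902
M4 S229
G1 X124.293 Y159.357 F2800
G1 X63.440 Y153.045 F2800
G1 X49.268 Y127.902 F2800
M5
G00 X84.319 Y78.317
M4 S856
G1 X15.550 Y46.438 F954
G1 X71.888 Y94.148 F954
M5
G00 X13.861 Y122.239
M4 S427
G1 X23.400 Y128.906 F1318
G1 X31.290 Y132.721 F1318
G1 X37.705 Y134.456 F1318
G1 X42.817 Y134.885 F1318
G1 X46.798 Y134.783 F1318
G1 X49.821 Y134.922 F1318
G1 X52.058 Y136.077 F1318
G1 X53.681 Y139.020 F1318
M5
G00 X0.000 Y0.000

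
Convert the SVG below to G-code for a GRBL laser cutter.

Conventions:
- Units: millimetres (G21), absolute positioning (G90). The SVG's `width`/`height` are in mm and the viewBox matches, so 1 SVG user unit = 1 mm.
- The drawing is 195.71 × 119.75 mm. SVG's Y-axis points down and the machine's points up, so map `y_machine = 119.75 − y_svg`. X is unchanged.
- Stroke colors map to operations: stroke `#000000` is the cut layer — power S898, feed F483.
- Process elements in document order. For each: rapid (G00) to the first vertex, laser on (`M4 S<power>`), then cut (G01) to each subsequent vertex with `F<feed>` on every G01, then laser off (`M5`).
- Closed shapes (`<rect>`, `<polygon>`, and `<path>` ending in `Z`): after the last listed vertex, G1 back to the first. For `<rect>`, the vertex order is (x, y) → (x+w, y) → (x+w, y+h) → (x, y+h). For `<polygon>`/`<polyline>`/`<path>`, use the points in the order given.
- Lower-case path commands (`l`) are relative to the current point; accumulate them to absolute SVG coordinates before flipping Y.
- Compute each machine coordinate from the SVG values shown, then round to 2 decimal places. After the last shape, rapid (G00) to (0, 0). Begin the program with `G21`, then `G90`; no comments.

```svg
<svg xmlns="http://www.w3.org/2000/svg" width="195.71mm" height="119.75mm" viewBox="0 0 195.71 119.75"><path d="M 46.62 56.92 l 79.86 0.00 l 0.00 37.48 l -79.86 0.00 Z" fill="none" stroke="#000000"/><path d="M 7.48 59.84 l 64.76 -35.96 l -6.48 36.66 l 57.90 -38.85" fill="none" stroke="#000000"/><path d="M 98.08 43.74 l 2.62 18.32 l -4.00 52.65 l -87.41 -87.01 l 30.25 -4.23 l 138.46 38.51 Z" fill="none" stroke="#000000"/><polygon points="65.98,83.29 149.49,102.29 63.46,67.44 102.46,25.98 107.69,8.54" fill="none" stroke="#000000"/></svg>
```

1 u = 1 mm; y_m = 119.75 − y.

[1] `<path>` rectangle, #000000→cut S898 F483: (46.62,62.83) → (126.48,62.83) → (126.48,25.35) → (46.62,25.35) → (46.62,62.83) (closed)

[2] `<path>` open polyline, #000000→cut S898 F483: (7.48,59.91) → (72.24,95.87) → (65.76,59.21) → (123.66,98.06)

[3] `<path>` closed polygon, #000000→cut S898 F483: (98.08,76.01) → (100.70,57.69) → (96.70,5.04) → (9.29,92.05) → (39.54,96.28) → (178.00,57.77) → (98.08,76.01) (closed)

[4] `<polygon>` closed polygon, #000000→cut S898 F483: (65.98,36.46) → (149.49,17.46) → (63.46,52.31) → (102.46,93.77) → (107.69,111.21) → (65.98,36.46) (closed)

G21
G90
G00 X46.62 Y62.83
M4 S898
G01 X126.48 Y62.83 F483
G01 X126.48 Y25.35 F483
G01 X46.62 Y25.35 F483
G01 X46.62 Y62.83 F483
M5
G00 X7.48 Y59.91
M4 S898
G01 X72.24 Y95.87 F483
G01 X65.76 Y59.21 F483
G01 X123.66 Y98.06 F483
M5
G00 X98.08 Y76.01
M4 S898
G01 X100.70 Y57.69 F483
G01 X96.70 Y5.04 F483
G01 X9.29 Y92.05 F483
G01 X39.54 Y96.28 F483
G01 X178.00 Y57.77 F483
G01 X98.08 Y76.01 F483
M5
G00 X65.98 Y36.46
M4 S898
G01 X149.49 Y17.46 F483
G01 X63.46 Y52.31 F483
G01 X102.46 Y93.77 F483
G01 X107.69 Y111.21 F483
G01 X65.98 Y36.46 F483
M5
G00 X0.00 Y0.00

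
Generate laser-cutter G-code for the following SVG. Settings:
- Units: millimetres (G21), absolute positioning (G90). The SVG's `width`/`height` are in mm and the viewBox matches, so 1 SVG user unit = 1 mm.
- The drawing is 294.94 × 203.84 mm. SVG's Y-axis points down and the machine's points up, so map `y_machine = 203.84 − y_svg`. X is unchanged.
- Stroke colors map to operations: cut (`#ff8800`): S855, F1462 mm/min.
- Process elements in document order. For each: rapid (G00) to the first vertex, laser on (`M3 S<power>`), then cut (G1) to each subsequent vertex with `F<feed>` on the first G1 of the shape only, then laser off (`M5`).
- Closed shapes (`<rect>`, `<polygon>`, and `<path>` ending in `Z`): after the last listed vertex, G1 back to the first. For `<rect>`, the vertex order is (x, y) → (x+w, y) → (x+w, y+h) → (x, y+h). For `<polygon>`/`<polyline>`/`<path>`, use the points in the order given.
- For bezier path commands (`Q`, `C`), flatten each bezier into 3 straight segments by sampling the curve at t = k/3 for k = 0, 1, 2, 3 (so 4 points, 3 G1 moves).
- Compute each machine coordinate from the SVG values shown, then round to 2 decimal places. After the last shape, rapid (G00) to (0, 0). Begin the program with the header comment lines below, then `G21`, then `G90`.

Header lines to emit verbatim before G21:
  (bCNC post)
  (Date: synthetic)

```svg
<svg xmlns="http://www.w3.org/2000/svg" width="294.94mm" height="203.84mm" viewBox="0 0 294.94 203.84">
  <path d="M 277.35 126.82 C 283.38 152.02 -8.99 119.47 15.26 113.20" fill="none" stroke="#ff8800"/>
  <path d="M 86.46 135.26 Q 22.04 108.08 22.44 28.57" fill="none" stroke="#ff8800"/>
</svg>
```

(bCNC post)
(Date: synthetic)
G21
G90
G00 X277.35 Y77.02
M3 S855
G1 X206.69 Y67.96 F1462
G1 X73.77 Y78.72
G1 X15.26 Y90.64
M5
G00 X86.46 Y68.58
M3 S855
G1 X50.72 Y92.51 F1462
G1 X29.38 Y128.08
G1 X22.44 Y175.27
M5
G00 X0.00 Y0.00

1 u = 1 mm; y_m = 203.84 − y.

[1] `<path>` cubic bezier, #ff8800→cut S855 F1462: (277.35,77.02) → (206.69,67.96) → (73.77,78.72) → (15.26,90.64)

[2] `<path>` quadratic bezier, #ff8800→cut S855 F1462: (86.46,68.58) → (50.72,92.51) → (29.38,128.08) → (22.44,175.27)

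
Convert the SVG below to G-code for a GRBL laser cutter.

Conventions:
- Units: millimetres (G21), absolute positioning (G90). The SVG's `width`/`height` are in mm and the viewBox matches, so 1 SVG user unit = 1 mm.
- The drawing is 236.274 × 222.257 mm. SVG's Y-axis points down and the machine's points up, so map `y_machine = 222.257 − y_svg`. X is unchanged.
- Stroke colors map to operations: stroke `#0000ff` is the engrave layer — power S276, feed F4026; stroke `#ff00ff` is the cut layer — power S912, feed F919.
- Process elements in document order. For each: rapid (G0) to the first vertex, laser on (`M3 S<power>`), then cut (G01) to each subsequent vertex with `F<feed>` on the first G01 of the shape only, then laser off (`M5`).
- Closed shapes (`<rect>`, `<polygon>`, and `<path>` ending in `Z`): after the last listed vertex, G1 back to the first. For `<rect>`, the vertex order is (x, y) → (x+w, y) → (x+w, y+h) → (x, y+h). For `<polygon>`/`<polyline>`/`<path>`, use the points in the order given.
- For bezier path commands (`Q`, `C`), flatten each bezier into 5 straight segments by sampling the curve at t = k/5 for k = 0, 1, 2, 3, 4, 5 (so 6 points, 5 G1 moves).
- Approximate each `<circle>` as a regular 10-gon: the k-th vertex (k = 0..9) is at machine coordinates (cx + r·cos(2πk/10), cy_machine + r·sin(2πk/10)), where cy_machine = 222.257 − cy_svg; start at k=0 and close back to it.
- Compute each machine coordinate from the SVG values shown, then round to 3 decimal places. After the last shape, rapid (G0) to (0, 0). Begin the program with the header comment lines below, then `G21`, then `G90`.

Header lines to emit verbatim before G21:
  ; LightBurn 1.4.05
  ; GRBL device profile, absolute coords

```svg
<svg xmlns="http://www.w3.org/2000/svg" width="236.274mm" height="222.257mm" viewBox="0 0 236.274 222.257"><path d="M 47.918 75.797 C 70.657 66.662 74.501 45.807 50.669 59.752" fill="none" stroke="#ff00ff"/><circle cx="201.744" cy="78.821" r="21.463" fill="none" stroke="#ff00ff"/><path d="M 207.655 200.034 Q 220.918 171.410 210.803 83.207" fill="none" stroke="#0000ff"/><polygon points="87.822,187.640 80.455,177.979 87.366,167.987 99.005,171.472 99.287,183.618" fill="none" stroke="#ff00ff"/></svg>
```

; LightBurn 1.4.05
; GRBL device profile, absolute coords
G21
G90
G0 X47.918 Y146.460
M3 S912
G01 X59.224 Y152.975 F919
G01 X65.573 Y160.070
G01 X66.545 Y165.512
G01 X61.717 Y167.068
G01 X50.669 Y162.505
M5
G0 X223.207 Y143.436
M3 S912
G01 X219.108 Y156.052 F919
G01 X208.376 Y163.849
G01 X195.112 Y163.849
G01 X184.380 Y156.052
G01 X180.281 Y143.436
G01 X184.380 Y130.820
G01 X195.112 Y123.023
G01 X208.376 Y123.023
G01 X219.108 Y130.820
G01 X223.207 Y143.436
M5
G0 X207.655 Y22.223
M3 S276
G01 X212.025 Y36.056 F4026
G01 X214.525 Y54.655
G01 X215.155 Y78.020
G01 X213.914 Y106.152
G01 X210.803 Y139.050
M5
G0 X87.822 Y34.617
M3 S912
G01 X80.455 Y44.278 F919
G01 X87.366 Y54.270
G01 X99.005 Y50.785
G01 X99.287 Y38.639
G01 X87.822 Y34.617
M5
G0 X0.000 Y0.000

1 u = 1 mm; y_m = 222.257 − y.

[1] `<path>` cubic bezier, #ff00ff→cut S912 F919: (47.918,146.460) → (59.224,152.975) → (65.573,160.070) → (66.545,165.512) → (61.717,167.068) → (50.669,162.505)

[2] `<circle>` circle, #ff00ff→cut S912 F919: (223.207,143.436) → (219.108,156.052) → (208.376,163.849) → (195.112,163.849) → (184.380,156.052) → (180.281,143.436) → (184.380,130.820) → (195.112,123.023) → (208.376,123.023) → (219.108,130.820) → (223.207,143.436) (closed)

[3] `<path>` quadratic bezier, #0000ff→engrave S276 F4026: (207.655,22.223) → (212.025,36.056) → (214.525,54.655) → (215.155,78.020) → (213.914,106.152) → (210.803,139.050)

[4] `<polygon>` regular polygon, #ff00ff→cut S912 F919: (87.822,34.617) → (80.455,44.278) → (87.366,54.270) → (99.005,50.785) → (99.287,38.639) → (87.822,34.617) (closed)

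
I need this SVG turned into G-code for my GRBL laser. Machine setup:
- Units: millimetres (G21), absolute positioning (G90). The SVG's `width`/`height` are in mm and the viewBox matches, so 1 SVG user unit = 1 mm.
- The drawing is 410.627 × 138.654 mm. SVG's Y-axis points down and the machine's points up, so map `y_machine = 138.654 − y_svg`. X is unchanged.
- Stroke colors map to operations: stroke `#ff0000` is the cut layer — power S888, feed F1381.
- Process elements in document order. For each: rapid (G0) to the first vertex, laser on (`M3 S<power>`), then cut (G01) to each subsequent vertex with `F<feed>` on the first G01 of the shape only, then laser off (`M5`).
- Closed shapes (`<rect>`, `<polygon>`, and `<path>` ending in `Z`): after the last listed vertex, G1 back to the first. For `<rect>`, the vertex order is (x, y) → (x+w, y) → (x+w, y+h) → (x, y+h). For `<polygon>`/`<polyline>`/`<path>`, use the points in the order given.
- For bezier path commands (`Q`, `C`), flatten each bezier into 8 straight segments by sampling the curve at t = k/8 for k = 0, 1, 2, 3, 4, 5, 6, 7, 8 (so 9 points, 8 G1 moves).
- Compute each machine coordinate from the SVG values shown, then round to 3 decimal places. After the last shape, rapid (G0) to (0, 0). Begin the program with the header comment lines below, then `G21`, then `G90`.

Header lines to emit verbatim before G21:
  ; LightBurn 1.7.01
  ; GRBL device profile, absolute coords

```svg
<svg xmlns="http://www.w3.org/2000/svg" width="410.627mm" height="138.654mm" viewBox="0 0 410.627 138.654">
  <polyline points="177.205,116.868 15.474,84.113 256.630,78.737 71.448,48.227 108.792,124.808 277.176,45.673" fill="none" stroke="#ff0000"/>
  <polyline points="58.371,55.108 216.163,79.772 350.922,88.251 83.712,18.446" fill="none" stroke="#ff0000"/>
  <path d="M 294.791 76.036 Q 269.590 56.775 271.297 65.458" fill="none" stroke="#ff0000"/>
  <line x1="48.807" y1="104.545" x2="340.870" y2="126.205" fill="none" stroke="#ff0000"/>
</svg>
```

Since the viewBox matches the mm dimensions, user units are millimetres directly. The only transform is the Y-flip y_m = 138.654 − y_svg.

Shape 1 is a open polyline drawn with `<polyline>`. Its stroke #ff0000 means cut at S888, F1381. After flipping Y the toolpath is (177.205,21.786) → (15.474,54.541) → (256.630,59.917) → (71.448,90.427) → (108.792,13.846) → (277.176,92.981).

Shape 2 is a open polyline drawn with `<polyline>`. Its stroke #ff0000 means cut at S888, F1381. After flipping Y the toolpath is (58.371,83.546) → (216.163,58.882) → (350.922,50.403) → (83.712,120.208).

Shape 3 is a quadratic bezier drawn with `<path>`. Its stroke #ff0000 means cut at S888, F1381. After flipping Y the toolpath is (294.791,62.618) → (288.911,66.997) → (283.872,70.502) → (279.674,73.134) → (276.317,74.893) → (273.801,75.779) → (272.125,75.791) → (271.291,74.930) → (271.297,73.196).

Shape 4 is a line segment drawn with `<line>`. Its stroke #ff0000 means cut at S888, F1381. After flipping Y the toolpath is (48.807,34.109) → (340.870,12.449).

; LightBurn 1.7.01
; GRBL device profile, absolute coords
G21
G90
G0 X177.205 Y21.786
M3 S888
G01 X15.474 Y54.541 F1381
G01 X256.630 Y59.917
G01 X71.448 Y90.427
G01 X108.792 Y13.846
G01 X277.176 Y92.981
M5
G0 X58.371 Y83.546
M3 S888
G01 X216.163 Y58.882 F1381
G01 X350.922 Y50.403
G01 X83.712 Y120.208
M5
G0 X294.791 Y62.618
M3 S888
G01 X288.911 Y66.997 F1381
G01 X283.872 Y70.502
G01 X279.674 Y73.134
G01 X276.317 Y74.893
G01 X273.801 Y75.779
G01 X272.125 Y75.791
G01 X271.291 Y74.930
G01 X271.297 Y73.196
M5
G0 X48.807 Y34.109
M3 S888
G01 X340.870 Y12.449 F1381
M5
G0 X0.000 Y0.000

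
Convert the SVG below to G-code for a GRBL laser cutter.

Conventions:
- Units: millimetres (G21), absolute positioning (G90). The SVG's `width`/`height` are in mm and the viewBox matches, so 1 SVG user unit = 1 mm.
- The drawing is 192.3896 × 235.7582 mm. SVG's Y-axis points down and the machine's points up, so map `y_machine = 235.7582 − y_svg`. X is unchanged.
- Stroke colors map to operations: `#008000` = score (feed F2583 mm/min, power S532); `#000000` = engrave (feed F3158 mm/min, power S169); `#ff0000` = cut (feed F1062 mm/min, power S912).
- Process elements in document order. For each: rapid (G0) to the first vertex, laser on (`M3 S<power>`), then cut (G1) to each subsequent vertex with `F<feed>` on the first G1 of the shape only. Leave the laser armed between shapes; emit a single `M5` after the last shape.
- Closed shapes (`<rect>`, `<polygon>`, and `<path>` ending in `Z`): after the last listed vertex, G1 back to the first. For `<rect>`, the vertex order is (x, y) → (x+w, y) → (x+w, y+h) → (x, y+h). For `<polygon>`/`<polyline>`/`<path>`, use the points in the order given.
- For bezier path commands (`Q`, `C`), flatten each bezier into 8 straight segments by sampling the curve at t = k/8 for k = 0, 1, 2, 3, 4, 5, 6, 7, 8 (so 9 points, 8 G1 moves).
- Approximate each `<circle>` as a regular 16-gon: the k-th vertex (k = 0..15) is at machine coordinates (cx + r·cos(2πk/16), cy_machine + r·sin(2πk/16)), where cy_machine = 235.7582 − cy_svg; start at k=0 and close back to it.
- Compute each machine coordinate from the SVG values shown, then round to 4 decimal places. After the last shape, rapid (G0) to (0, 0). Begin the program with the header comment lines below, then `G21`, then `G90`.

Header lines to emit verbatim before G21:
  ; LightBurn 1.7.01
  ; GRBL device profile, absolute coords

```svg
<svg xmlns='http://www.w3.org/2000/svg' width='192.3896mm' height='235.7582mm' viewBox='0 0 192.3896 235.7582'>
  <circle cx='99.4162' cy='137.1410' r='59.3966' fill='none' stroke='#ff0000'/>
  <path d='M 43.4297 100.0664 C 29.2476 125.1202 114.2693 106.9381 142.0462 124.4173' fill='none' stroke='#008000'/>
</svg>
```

1 u = 1 mm; y_m = 235.7582 − y.

[1] `<circle>` circle, #ff0000→cut S912 F1062: (158.8128,98.6172) → (154.2915,121.3473) → (141.4159,140.6169) → (122.1463,153.4925) → (99.4162,158.0138) → (76.6861,153.4925) → (57.4165,140.6169) → (44.5409,121.3473) → (40.0196,98.6172) → (44.5409,75.8871) → (57.4165,56.6175) → (76.6861,43.7419) → (99.4162,39.2206) → (122.1463,43.7419) → (141.4159,56.6175) → (154.2915,75.8871) → (158.8128,98.6172) (closed)

[2] `<path>` cubic bezier, #008000→score S532 F2583: (43.4297,135.6918) → (42.4560,128.1692) → (48.9493,123.7754) → (61.0762,121.5858) → (77.0033,120.6759) → (94.8973,120.1210) → (112.9246,118.9966) → (129.2521,116.3781) → (142.0462,111.3409)

; LightBurn 1.7.01
; GRBL device profile, absolute coords
G21
G90
G0 X158.8128 Y98.6172
M3 S912
G1 X154.2915 Y121.3473 F1062
G1 X141.4159 Y140.6169
G1 X122.1463 Y153.4925
G1 X99.4162 Y158.0138
G1 X76.6861 Y153.4925
G1 X57.4165 Y140.6169
G1 X44.5409 Y121.3473
G1 X40.0196 Y98.6172
G1 X44.5409 Y75.8871
G1 X57.4165 Y56.6175
G1 X76.6861 Y43.7419
G1 X99.4162 Y39.2206
G1 X122.1463 Y43.7419
G1 X141.4159 Y56.6175
G1 X154.2915 Y75.8871
G1 X158.8128 Y98.6172
G0 X43.4297 Y135.6918
M3 S532
G1 X42.4560 Y128.1692 F2583
G1 X48.9493 Y123.7754
G1 X61.0762 Y121.5858
G1 X77.0033 Y120.6759
G1 X94.8973 Y120.1210
G1 X112.9246 Y118.9966
G1 X129.2521 Y116.3781
G1 X142.0462 Y111.3409
M5
G0 X0.0000 Y0.0000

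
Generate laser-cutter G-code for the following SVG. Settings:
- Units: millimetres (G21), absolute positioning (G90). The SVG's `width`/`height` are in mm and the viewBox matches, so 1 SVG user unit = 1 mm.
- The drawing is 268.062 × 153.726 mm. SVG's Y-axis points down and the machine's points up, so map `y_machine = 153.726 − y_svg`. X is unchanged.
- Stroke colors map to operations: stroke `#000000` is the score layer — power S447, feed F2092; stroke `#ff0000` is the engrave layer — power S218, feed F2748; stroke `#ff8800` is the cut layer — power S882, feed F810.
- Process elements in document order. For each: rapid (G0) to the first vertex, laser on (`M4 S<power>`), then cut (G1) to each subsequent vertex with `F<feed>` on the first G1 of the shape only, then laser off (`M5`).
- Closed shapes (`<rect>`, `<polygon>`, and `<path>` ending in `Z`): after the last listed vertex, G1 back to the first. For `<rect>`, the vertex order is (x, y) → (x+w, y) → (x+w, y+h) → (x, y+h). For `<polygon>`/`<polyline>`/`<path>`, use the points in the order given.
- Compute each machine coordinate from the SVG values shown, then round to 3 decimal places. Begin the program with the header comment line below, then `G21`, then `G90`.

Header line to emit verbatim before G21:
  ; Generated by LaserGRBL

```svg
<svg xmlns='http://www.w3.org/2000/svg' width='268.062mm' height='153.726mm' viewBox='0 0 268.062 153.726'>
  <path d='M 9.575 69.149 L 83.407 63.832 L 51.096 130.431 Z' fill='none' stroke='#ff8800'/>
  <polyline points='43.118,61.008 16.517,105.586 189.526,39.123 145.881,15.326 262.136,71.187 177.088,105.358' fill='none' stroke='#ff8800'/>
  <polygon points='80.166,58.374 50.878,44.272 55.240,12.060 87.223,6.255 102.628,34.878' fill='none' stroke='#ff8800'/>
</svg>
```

; Generated by LaserGRBL
G21
G90
G0 X9.575 Y84.577
M4 S882
G1 X83.407 Y89.894 F810
G1 X51.096 Y23.295
G1 X9.575 Y84.577
M5
G0 X43.118 Y92.718
M4 S882
G1 X16.517 Y48.140 F810
G1 X189.526 Y114.603
G1 X145.881 Y138.400
G1 X262.136 Y82.539
G1 X177.088 Y48.368
M5
G0 X80.166 Y95.352
M4 S882
G1 X50.878 Y109.454 F810
G1 X55.240 Y141.666
G1 X87.223 Y147.471
G1 X102.628 Y118.848
G1 X80.166 Y95.352
M5

viewBox `0 0 268.062 153.726` with mm width/height → 1 unit = 1 mm. Flip: y_m = 153.726 − y_svg.

**Shape 1** — `<path>` regular polygon, stroke `#ff8800` → cut (S882, F810). Machine vertices: (9.575,84.577) → (83.407,89.894) → (51.096,23.295) → (9.575,84.577). Closed: final G1 returns to the first vertex.

**Shape 2** — `<polyline>` open polyline, stroke `#ff8800` → cut (S882, F810). Machine vertices: (43.118,92.718) → (16.517,48.140) → (189.526,114.603) → (145.881,138.400) → (262.136,82.539) → (177.088,48.368). Open path.

**Shape 3** — `<polygon>` regular polygon, stroke `#ff8800` → cut (S882, F810). Machine vertices: (80.166,95.352) → (50.878,109.454) → (55.240,141.666) → (87.223,147.471) → (102.628,118.848) → (80.166,95.352). Closed: final G1 returns to the first vertex.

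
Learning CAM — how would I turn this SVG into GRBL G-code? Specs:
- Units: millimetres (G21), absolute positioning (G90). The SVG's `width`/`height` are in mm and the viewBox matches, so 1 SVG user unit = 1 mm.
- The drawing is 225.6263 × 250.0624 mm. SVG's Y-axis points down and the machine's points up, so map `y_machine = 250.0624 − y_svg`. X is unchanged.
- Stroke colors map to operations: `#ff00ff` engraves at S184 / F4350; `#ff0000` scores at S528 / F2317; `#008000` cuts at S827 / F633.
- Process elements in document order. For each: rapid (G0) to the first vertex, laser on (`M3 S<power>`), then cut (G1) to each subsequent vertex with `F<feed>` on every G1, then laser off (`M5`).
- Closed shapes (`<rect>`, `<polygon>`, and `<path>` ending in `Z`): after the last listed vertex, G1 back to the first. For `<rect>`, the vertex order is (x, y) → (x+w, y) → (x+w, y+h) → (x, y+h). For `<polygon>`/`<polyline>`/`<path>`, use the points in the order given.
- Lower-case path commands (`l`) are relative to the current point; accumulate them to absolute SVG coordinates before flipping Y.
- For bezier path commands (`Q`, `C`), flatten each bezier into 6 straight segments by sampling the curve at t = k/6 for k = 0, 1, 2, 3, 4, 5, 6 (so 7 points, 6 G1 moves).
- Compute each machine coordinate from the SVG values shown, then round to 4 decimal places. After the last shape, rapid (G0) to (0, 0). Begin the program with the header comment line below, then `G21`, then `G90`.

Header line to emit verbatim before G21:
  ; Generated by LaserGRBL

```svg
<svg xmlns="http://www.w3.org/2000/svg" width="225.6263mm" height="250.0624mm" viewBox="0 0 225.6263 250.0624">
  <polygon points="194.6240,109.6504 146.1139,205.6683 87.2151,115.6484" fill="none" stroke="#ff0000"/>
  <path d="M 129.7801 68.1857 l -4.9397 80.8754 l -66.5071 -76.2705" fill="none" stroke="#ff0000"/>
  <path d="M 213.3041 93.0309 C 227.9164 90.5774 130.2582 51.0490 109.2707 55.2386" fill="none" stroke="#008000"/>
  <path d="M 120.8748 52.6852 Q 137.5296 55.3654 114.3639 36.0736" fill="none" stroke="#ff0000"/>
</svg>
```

viewBox `0 0 225.6263 250.0624` with mm width/height → 1 unit = 1 mm. Flip: y_m = 250.0624 − y_svg.

**Shape 1** — `<polygon>` regular polygon, stroke `#ff0000` → score (S528, F2317). Machine vertices: (194.6240,140.4120) → (146.1139,44.3941) → (87.2151,134.4140) → (194.6240,140.4120). Closed: final G1 returns to the first vertex.

**Shape 2** — `<path>` open polyline, stroke `#ff0000` → score (S528, F2317). Machine vertices: (129.7801,181.8767) → (124.8404,101.0013) → (58.3333,177.2718). Open path.

**Shape 3** — `<path>` cubic bezier, stroke `#008000` → cut (S827, F633). Control points (SVG): P0=(213.3041,93.0309), P1=(227.9164,90.5774), P2=(130.2582,51.0490), P3=(109.2707,55.2386); sampled at t=k/6. Machine vertices: (213.3041,157.0315) → (212.1291,160.9738) → (197.4907,168.8510) → (174.6373,178.4188) → (148.8173,187.4331) → (125.2789,193.6495) → (109.2707,194.8238). Open path.

**Shape 4** — `<path>` quadratic bezier, stroke `#ff0000` → score (S528, F2317). Control points (SVG): P0=(120.8748,52.6852), P1=(137.5296,55.3654), P2=(114.3639,36.0736); sampled at t=k/6. Machine vertices: (120.8748,197.3772) → (125.3203,197.0941) → (127.5535,198.0317) → (127.5745,200.1900) → (125.3832,203.5689) → (120.9797,208.1685) → (114.3639,213.9888). Open path.

; Generated by LaserGRBL
G21
G90
G0 X194.6240 Y140.4120
M3 S528
G1 X146.1139 Y44.3941 F2317
G1 X87.2151 Y134.4140 F2317
G1 X194.6240 Y140.4120 F2317
M5
G0 X129.7801 Y181.8767
M3 S528
G1 X124.8404 Y101.0013 F2317
G1 X58.3333 Y177.2718 F2317
M5
G0 X213.3041 Y157.0315
M3 S827
G1 X212.1291 Y160.9738 F633
G1 X197.4907 Y168.8510 F633
G1 X174.6373 Y178.4188 F633
G1 X148.8173 Y187.4331 F633
G1 X125.2789 Y193.6495 F633
G1 X109.2707 Y194.8238 F633
M5
G0 X120.8748 Y197.3772
M3 S528
G1 X125.3203 Y197.0941 F2317
G1 X127.5535 Y198.0317 F2317
G1 X127.5745 Y200.1900 F2317
G1 X125.3832 Y203.5689 F2317
G1 X120.9797 Y208.1685 F2317
G1 X114.3639 Y213.9888 F2317
M5
G0 X0.0000 Y0.0000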